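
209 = 209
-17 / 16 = -1.06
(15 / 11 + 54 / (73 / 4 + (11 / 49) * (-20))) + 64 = 685189 / 9889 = 69.29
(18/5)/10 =9/25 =0.36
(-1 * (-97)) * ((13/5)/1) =1261/5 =252.20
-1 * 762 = -762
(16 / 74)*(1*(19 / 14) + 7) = 468 / 259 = 1.81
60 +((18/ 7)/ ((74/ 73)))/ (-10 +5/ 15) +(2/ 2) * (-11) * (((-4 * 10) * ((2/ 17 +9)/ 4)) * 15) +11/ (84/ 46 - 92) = 235283147203/ 15577814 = 15103.73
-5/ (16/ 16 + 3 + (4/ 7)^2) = -245/ 212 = -1.16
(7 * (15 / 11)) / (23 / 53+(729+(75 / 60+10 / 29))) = 129108 / 9887603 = 0.01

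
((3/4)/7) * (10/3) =0.36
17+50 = 67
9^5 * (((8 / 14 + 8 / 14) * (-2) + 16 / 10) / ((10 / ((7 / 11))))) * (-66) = 4251528 / 25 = 170061.12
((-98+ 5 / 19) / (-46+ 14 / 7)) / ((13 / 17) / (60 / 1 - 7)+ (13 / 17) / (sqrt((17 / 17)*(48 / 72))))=2.34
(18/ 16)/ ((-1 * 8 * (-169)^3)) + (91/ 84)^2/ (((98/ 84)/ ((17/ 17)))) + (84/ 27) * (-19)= -1130824811953/ 19461693888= -58.11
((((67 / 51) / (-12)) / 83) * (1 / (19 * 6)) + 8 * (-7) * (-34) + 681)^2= 224073151658628287929 / 33532716073536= 6682224.94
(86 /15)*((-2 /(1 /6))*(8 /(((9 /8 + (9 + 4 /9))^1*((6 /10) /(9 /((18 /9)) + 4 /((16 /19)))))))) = -610944 /761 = -802.82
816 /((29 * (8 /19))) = 1938 /29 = 66.83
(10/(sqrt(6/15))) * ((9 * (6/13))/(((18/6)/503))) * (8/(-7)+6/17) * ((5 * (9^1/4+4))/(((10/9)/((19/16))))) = -4547937375 * sqrt(10)/49504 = -290518.76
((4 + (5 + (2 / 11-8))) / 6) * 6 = 13 / 11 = 1.18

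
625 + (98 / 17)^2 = 190229 / 289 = 658.23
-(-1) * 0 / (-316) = 0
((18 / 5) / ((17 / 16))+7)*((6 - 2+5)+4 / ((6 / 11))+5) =221.62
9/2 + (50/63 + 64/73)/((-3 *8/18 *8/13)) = 60443/24528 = 2.46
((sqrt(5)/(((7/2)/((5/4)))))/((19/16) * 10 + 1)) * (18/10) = 36 * sqrt(5)/721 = 0.11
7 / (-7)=-1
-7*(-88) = 616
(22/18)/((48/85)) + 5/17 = 18055/7344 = 2.46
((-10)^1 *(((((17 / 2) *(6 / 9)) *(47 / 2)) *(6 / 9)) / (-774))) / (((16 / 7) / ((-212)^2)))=78553685 / 3483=22553.46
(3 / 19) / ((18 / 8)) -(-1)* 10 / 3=194 / 57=3.40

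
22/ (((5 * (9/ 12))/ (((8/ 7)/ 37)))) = 704/ 3885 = 0.18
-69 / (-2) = 69 / 2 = 34.50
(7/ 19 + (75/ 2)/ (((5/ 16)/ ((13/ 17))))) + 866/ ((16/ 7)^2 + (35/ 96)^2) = 11665455703/ 45967099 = 253.78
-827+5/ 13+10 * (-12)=-12306/ 13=-946.62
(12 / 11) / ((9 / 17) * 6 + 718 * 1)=51 / 33715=0.00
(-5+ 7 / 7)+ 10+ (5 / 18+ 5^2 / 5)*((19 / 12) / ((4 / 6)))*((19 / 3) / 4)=44663 / 1728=25.85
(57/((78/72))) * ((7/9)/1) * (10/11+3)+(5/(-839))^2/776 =12495847917271/78112705528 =159.97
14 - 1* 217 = -203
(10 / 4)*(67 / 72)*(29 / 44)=9715 / 6336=1.53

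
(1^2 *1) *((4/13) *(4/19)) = 16/247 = 0.06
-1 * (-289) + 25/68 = 19677/68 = 289.37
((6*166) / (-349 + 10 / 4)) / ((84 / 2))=-332 / 4851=-0.07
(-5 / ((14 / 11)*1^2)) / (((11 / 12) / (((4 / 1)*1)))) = -120 / 7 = -17.14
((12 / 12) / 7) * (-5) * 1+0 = -0.71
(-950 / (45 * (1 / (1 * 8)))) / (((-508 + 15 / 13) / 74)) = 1462240 / 59301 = 24.66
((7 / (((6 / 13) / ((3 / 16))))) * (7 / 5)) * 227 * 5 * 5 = 722995 / 32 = 22593.59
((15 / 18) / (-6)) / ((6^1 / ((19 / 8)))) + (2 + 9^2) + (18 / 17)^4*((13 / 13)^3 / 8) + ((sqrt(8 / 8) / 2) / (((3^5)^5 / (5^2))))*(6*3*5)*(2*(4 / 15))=125457880309928707475 / 1509683028251494464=83.10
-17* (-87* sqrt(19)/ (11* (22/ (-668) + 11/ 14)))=1728951* sqrt(19)/ 9680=778.55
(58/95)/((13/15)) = 174/247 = 0.70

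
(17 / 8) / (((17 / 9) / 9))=81 / 8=10.12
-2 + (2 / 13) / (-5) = -132 / 65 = -2.03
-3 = -3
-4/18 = -2/9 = -0.22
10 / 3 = 3.33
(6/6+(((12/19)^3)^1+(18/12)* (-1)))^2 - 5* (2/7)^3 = -3555260673/64546948732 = -0.06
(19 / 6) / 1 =19 / 6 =3.17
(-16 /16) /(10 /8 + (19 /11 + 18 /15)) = -220 /919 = -0.24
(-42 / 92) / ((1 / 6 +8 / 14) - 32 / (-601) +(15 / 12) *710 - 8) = -265041 / 511067222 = -0.00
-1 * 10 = -10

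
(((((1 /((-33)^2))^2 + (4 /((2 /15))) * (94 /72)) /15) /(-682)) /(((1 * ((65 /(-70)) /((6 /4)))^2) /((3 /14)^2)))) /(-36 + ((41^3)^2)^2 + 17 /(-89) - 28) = -8267846083 /406648667203451206391314321138560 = -0.00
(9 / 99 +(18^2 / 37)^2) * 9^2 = 93644505 / 15059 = 6218.51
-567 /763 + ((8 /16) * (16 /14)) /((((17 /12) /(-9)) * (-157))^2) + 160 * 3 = 2604899007057 /5435277043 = 479.26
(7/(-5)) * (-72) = 504/5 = 100.80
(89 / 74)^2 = 7921 / 5476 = 1.45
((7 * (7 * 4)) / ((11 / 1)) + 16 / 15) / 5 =3116 / 825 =3.78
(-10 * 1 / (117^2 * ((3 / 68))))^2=462400 / 1686498489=0.00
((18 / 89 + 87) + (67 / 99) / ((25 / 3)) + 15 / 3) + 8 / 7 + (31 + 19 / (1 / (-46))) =-385262134 / 513975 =-749.57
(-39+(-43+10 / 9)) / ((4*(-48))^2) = -91 / 41472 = -0.00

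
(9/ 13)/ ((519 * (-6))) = -1/ 4498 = -0.00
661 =661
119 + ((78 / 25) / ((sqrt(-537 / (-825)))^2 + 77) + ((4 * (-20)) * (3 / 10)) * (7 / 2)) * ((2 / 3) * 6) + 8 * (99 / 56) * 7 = -419390 / 3559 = -117.84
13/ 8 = 1.62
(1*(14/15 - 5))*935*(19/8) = -9030.54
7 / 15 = 0.47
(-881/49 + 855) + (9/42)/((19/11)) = 1558763/1862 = 837.14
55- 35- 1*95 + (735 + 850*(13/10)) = 1765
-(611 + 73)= -684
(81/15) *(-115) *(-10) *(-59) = -366390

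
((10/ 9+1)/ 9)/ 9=19/ 729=0.03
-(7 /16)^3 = -343 /4096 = -0.08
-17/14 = -1.21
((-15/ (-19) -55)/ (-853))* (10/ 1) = 10300/ 16207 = 0.64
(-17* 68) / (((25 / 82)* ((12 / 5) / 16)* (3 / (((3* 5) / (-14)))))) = 189584 / 21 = 9027.81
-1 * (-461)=461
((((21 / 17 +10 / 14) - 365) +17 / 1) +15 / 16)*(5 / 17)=-101.50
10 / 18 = 5 / 9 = 0.56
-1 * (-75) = 75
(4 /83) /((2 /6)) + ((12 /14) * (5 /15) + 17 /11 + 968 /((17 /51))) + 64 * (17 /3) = 62669681 /19173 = 3268.64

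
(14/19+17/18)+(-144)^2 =20737.68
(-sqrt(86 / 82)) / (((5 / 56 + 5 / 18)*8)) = -63*sqrt(1763) / 7585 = -0.35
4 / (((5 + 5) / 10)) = 4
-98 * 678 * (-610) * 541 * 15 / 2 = 164453883300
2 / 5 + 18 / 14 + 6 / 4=223 / 70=3.19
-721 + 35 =-686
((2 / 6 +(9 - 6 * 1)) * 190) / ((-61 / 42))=-26600 / 61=-436.07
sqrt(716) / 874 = sqrt(179) / 437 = 0.03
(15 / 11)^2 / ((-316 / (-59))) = 13275 / 38236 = 0.35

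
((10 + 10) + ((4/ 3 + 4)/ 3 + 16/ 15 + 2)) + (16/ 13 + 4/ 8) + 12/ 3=35773/ 1170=30.58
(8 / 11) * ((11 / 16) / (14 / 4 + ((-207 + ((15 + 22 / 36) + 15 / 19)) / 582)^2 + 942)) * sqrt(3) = 19809256968 * sqrt(3) / 37463554010713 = 0.00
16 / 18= 0.89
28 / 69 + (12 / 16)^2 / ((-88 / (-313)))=233797 / 97152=2.41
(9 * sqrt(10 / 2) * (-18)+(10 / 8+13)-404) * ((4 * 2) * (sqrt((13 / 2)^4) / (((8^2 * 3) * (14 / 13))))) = -1229.26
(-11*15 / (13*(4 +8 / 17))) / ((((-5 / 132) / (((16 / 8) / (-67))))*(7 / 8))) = -296208 / 115843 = -2.56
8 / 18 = 0.44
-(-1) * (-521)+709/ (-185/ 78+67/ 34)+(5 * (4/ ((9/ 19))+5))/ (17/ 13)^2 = -1555909283/ 691866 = -2248.86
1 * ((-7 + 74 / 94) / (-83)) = 292 / 3901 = 0.07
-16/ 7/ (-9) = 16/ 63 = 0.25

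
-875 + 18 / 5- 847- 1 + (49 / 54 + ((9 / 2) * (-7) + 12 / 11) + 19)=-2568904 / 1485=-1729.90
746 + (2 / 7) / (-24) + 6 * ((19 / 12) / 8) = 747.18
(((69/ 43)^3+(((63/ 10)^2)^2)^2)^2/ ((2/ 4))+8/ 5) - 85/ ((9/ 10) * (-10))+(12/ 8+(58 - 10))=3503510959641723076906695808247805826481/ 284461337205000000000000000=12316299269580.11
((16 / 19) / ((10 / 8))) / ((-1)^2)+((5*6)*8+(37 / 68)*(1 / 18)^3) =9067317179 / 37674720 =240.67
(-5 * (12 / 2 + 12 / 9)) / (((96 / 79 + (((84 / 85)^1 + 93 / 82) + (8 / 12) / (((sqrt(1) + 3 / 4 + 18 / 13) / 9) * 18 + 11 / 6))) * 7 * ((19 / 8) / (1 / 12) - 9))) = -15142325 / 192779496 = -0.08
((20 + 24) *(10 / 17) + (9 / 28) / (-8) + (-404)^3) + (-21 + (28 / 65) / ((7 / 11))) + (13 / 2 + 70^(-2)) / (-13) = -571244988403491 / 8663200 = -65939258.98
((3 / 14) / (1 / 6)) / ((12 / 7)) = 3 / 4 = 0.75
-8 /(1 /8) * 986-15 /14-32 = -883919 /14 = -63137.07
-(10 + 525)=-535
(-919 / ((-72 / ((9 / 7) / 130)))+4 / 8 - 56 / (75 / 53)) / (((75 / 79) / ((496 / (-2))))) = 10415653327 / 1023750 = 10174.02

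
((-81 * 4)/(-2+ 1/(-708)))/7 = 229392/9919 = 23.13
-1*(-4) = 4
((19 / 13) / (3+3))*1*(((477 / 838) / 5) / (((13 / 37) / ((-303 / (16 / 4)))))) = -5.98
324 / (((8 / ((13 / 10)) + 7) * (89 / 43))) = 20124 / 1691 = 11.90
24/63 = 8/21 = 0.38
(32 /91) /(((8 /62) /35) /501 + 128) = 0.00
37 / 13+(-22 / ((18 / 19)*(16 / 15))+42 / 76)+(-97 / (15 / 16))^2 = 9502861783 / 889200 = 10686.98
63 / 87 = 21 / 29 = 0.72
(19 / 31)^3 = 6859 / 29791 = 0.23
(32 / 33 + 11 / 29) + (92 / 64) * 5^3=2772031 / 15312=181.04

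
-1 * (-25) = 25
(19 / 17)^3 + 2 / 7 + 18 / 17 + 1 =128644 / 34391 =3.74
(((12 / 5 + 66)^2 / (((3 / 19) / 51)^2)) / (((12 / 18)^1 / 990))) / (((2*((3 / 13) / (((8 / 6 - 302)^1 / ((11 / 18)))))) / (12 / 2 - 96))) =69541397803150416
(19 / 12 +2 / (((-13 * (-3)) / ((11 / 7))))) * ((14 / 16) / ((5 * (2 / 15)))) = 1817 / 832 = 2.18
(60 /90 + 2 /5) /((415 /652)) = 10432 /6225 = 1.68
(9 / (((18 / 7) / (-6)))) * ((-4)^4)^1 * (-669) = 3596544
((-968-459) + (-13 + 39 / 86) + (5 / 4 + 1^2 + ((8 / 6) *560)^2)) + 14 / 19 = 16355264707 / 29412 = 556074.55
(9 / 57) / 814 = 3 / 15466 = 0.00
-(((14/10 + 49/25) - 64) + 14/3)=4198/75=55.97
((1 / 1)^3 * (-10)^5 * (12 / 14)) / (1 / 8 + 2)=-4800000 / 119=-40336.13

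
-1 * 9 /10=-9 /10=-0.90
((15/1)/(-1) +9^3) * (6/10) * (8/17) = 1008/5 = 201.60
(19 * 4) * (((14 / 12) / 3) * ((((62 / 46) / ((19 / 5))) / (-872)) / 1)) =-1085 / 90252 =-0.01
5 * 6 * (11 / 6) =55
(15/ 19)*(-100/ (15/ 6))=-600/ 19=-31.58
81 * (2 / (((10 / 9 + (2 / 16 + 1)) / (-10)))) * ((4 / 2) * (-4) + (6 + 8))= -699840 / 161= -4346.83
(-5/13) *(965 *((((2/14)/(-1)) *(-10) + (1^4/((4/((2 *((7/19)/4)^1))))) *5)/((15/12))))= -1703225/3458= -492.55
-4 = -4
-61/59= -1.03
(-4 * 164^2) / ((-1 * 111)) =107584 / 111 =969.23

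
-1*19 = -19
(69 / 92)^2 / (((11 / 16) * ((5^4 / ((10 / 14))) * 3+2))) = 9 / 28897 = 0.00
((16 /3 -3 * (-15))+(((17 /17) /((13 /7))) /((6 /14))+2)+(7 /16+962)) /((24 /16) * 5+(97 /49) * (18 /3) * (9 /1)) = 31066049 /3497832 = 8.88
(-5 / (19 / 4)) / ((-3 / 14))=280 / 57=4.91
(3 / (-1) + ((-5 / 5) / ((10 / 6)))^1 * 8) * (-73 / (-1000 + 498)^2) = 2847 / 1260020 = 0.00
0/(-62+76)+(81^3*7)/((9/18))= 7440174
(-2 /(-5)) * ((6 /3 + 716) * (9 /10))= 6462 /25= 258.48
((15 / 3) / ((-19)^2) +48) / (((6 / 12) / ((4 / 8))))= 17333 / 361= 48.01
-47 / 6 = -7.83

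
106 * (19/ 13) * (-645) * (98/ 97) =-127304940/ 1261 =-100955.54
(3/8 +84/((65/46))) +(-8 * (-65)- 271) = 160587/520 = 308.82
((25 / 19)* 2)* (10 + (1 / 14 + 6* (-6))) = -9075 / 133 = -68.23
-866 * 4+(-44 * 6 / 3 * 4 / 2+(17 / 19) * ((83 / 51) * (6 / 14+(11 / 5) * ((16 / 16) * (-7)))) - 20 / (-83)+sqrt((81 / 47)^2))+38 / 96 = -455673213377 / 124519920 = -3659.44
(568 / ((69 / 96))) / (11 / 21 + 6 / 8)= 1526784 / 2461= 620.39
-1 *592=-592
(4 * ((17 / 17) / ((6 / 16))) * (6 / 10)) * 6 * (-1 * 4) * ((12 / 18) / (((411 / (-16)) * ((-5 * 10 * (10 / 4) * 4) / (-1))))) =2048 / 256875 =0.01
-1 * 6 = -6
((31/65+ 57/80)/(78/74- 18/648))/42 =137307/4975880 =0.03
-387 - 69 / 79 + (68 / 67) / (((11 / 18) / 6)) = -22002978 / 58223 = -377.91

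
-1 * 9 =-9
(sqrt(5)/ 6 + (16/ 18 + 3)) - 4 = -1/ 9 + sqrt(5)/ 6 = 0.26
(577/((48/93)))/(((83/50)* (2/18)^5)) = 39766922.55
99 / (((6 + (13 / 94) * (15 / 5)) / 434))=448756 / 67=6697.85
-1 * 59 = -59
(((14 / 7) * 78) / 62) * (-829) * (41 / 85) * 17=-2651142 / 155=-17104.14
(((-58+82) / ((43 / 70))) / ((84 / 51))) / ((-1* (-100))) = 51 / 215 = 0.24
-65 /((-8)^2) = -65 /64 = -1.02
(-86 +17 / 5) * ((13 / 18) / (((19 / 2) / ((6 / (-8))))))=5369 / 1140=4.71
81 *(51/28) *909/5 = 26821.99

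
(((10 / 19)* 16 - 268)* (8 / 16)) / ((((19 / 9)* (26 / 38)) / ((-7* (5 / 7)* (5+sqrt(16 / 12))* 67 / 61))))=4956660* sqrt(3) / 15067+37174950 / 15067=3037.11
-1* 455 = -455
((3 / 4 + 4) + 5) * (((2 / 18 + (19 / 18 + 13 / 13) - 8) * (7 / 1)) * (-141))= 449085 / 8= 56135.62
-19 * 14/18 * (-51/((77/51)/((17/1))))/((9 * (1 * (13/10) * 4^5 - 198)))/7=0.12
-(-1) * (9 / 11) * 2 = 18 / 11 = 1.64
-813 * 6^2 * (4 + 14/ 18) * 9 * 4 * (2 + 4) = -30204576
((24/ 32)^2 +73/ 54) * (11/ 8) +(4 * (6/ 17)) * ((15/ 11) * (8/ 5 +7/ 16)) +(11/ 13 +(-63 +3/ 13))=-465179465/ 8401536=-55.37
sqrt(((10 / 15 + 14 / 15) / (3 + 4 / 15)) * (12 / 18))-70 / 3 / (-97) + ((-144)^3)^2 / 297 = 672670244947730 / 22407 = 30020540230.63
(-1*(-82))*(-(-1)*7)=574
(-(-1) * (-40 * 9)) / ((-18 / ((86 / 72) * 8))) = 1720 / 9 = 191.11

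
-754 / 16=-377 / 8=-47.12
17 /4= 4.25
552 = 552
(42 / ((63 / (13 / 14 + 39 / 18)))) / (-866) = -65 / 27279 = -0.00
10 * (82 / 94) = 410 / 47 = 8.72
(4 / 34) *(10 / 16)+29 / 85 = 141 / 340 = 0.41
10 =10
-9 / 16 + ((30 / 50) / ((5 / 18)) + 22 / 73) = 55447 / 29200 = 1.90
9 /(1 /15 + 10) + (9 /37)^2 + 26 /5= 6359924 /1033595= 6.15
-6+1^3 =-5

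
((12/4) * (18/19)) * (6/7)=324/133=2.44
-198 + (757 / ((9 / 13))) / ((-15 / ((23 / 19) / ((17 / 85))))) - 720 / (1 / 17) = -6607037 / 513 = -12879.21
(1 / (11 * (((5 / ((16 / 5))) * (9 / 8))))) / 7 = 128 / 17325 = 0.01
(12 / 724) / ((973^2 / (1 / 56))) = 0.00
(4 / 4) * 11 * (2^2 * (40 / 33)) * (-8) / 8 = -160 / 3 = -53.33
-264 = -264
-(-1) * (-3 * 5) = -15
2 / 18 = 1 / 9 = 0.11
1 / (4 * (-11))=-1 / 44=-0.02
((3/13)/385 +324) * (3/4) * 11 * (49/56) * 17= 82702773/2080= 39760.95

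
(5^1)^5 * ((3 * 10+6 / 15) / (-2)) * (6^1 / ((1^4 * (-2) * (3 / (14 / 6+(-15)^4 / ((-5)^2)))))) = 288895000 / 3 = 96298333.33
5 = 5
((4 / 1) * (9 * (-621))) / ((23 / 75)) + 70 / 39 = -2843030 / 39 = -72898.21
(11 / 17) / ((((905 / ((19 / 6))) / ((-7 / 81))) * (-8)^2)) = -0.00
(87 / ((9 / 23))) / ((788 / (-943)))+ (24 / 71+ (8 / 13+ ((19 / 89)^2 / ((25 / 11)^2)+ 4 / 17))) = -48639495835342531 / 183636127252500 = -264.87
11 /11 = 1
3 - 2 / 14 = 20 / 7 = 2.86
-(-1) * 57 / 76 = 0.75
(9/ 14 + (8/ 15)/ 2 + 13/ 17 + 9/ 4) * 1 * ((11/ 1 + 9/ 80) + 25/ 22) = 100672267/ 2094400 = 48.07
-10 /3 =-3.33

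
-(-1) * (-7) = -7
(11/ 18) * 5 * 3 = 55/ 6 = 9.17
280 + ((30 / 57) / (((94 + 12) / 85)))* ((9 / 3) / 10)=564175 / 2014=280.13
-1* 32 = -32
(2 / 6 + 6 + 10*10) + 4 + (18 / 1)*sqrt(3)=18*sqrt(3) + 331 / 3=141.51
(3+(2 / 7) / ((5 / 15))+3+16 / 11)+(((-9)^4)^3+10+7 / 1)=21747074310986 / 77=282429536506.31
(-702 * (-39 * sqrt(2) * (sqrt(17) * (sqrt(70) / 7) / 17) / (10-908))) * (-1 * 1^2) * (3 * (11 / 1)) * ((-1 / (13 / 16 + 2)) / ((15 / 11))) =-5889312 * sqrt(595) / 1335775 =-107.54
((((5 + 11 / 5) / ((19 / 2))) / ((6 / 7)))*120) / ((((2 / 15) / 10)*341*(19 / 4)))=4.91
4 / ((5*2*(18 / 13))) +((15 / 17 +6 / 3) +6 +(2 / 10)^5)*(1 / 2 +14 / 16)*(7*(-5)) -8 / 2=-82465039 / 191250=-431.19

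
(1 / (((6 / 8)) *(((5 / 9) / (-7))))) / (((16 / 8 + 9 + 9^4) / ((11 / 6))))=-0.00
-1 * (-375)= 375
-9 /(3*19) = -3 /19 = -0.16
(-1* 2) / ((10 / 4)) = -0.80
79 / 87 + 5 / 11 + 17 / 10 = 29309 / 9570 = 3.06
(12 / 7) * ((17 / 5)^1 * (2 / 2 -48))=-9588 / 35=-273.94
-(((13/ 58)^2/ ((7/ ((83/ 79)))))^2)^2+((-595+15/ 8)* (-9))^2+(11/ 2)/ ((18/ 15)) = 1023819216423544838159250910906297/ 35929049525607744014009088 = 28495583.10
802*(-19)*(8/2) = -60952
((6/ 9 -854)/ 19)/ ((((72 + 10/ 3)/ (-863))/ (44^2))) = 2138583040/ 2147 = 996079.66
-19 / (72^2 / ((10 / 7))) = -95 / 18144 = -0.01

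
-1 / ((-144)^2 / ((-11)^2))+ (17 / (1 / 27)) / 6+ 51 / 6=1762439 / 20736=84.99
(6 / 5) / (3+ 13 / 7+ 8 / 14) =21 / 95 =0.22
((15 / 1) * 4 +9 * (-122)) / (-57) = 346 / 19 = 18.21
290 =290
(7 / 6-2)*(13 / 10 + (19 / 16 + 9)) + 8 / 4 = -727 / 96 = -7.57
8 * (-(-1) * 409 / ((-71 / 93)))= -304296 / 71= -4285.86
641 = 641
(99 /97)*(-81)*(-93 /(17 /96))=71593632 /1649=43416.39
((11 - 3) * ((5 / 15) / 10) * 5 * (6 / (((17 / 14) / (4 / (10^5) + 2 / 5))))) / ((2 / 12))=840084 / 53125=15.81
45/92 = 0.49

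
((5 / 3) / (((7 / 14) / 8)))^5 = 3276800000 / 243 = 13484773.66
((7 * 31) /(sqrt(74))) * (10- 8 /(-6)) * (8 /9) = 29512 * sqrt(74) /999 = 254.13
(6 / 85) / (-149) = -6 / 12665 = -0.00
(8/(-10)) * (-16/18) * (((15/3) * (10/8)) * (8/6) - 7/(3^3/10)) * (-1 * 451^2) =-201773792/243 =-830344.82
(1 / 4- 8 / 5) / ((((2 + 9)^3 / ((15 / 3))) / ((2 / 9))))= -3 / 2662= -0.00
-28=-28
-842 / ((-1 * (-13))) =-842 / 13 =-64.77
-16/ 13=-1.23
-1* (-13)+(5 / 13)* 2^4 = 249 / 13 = 19.15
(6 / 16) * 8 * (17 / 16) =51 / 16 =3.19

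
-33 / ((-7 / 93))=3069 / 7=438.43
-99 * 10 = -990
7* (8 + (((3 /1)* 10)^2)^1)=6356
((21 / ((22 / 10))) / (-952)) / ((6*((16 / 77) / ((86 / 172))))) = -35 / 8704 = -0.00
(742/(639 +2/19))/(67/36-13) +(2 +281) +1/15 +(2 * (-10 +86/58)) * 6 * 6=-699585032398/2118164205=-330.28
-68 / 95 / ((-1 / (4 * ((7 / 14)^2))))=68 / 95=0.72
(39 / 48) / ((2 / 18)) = 117 / 16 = 7.31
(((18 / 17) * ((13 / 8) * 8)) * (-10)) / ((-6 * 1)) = 390 / 17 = 22.94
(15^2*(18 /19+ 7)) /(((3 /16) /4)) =724800 /19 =38147.37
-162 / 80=-81 / 40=-2.02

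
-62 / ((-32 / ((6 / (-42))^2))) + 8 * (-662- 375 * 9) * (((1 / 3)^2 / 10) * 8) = -101278861 / 35280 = -2870.72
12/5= 2.40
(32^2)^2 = 1048576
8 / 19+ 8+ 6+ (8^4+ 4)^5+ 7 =22012678190000000407 / 19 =1158562010000000021.42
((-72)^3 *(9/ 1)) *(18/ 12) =-5038848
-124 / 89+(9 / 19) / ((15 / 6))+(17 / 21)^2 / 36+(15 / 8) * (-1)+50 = 12601504709 / 268463160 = 46.94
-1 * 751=-751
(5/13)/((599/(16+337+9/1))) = 1810/7787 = 0.23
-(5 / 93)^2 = -25 / 8649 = -0.00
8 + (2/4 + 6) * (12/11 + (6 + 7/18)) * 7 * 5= 677023/396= 1709.65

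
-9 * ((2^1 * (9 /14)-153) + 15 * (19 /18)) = 1222.93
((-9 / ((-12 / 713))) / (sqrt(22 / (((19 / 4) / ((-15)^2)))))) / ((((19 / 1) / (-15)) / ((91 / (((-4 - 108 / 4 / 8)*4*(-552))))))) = -2821*sqrt(418) / 789184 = -0.07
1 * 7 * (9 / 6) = 21 / 2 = 10.50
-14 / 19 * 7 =-98 / 19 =-5.16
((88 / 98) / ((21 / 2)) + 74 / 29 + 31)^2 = 1007552205361 / 890485281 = 1131.46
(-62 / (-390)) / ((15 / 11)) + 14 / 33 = 17401 / 32175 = 0.54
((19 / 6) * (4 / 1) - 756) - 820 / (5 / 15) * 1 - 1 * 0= -9610 / 3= -3203.33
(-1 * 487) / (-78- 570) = 0.75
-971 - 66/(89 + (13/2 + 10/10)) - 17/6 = -1128491/1158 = -974.52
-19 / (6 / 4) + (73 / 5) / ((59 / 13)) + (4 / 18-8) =-45739 / 2655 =-17.23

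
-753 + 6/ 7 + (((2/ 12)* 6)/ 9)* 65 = -46930/ 63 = -744.92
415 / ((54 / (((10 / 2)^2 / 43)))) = 4.47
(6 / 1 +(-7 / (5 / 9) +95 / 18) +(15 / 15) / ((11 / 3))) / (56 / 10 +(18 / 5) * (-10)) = 1039 / 30096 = 0.03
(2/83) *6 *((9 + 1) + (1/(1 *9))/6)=1082/747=1.45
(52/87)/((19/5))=0.16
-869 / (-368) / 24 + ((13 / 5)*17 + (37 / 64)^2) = 63071249 / 1413120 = 44.63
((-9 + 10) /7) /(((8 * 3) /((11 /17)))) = 11 /2856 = 0.00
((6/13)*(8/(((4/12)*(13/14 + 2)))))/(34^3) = 252/2618629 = 0.00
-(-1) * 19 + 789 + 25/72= 58201/72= 808.35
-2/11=-0.18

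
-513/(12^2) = -57/16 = -3.56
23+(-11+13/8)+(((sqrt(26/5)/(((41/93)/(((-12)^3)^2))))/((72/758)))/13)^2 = 136752177632557513469/874120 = 156445542525691.57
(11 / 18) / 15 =11 / 270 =0.04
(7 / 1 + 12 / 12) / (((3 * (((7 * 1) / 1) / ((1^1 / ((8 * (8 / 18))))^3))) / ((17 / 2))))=4131 / 57344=0.07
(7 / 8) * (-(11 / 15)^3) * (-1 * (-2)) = -9317 / 13500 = -0.69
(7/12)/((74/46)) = 161/444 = 0.36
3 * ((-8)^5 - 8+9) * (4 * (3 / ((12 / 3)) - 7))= 2457525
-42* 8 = -336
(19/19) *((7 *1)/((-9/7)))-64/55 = -3271/495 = -6.61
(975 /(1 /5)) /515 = 975 /103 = 9.47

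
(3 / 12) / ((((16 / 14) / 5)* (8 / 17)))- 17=-3757 / 256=-14.68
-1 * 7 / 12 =-7 / 12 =-0.58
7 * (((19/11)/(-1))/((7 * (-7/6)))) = 1.48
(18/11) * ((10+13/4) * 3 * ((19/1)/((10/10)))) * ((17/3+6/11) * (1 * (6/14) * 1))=5573745/1694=3290.29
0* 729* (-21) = 0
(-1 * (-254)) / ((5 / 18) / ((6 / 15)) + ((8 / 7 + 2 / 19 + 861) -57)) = 1216152 / 3858853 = 0.32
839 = 839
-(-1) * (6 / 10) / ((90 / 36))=6 / 25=0.24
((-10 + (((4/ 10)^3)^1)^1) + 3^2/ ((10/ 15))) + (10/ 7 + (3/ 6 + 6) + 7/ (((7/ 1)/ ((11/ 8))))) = 90073/ 7000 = 12.87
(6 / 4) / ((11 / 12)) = 18 / 11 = 1.64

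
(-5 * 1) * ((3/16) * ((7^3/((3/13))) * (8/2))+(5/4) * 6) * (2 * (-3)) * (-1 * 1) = -33667.50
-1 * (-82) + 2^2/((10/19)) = 448/5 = 89.60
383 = 383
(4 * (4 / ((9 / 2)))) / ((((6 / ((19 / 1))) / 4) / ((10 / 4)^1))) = 3040 / 27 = 112.59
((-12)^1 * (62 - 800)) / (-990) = -492 / 55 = -8.95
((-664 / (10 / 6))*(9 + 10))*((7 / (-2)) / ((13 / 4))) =8151.88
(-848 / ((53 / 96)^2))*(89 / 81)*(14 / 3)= -20414464 / 1431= -14265.87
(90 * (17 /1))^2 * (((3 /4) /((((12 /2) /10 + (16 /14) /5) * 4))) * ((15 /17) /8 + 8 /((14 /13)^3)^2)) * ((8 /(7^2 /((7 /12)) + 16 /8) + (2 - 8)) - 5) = -362493487612125 /11976188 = -30267852.14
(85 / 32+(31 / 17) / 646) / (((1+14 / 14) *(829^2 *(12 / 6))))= 467231 / 483025962368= 0.00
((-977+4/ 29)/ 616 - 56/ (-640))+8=165923/ 25520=6.50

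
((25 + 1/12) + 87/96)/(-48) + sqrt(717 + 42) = -2495/4608 + sqrt(759) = 27.01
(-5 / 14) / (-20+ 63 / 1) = -5 / 602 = -0.01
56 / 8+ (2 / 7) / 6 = 148 / 21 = 7.05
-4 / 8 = -1 / 2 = -0.50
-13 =-13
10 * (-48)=-480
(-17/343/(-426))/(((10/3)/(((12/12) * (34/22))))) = 289/5357660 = 0.00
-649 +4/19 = -12327/19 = -648.79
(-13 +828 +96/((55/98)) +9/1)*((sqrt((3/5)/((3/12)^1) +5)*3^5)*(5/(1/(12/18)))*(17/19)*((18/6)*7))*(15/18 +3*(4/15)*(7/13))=260068933656*sqrt(185)/67925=52076848.46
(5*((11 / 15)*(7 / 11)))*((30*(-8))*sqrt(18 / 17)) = -1680*sqrt(34) / 17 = -576.24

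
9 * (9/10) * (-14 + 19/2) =-729/20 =-36.45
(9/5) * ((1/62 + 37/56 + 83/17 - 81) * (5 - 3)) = -20037681/73780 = -271.59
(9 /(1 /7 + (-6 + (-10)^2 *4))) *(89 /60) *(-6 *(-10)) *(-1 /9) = -7 /31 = -0.23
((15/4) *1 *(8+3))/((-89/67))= -11055/356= -31.05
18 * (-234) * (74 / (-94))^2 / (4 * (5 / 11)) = -15857127 / 11045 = -1435.68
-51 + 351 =300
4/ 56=1/ 14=0.07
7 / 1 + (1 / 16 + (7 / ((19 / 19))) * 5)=673 / 16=42.06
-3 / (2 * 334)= -3 / 668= -0.00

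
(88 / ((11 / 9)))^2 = 5184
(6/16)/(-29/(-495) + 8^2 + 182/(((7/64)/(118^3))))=0.00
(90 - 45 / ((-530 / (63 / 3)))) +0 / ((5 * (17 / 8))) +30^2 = 991.78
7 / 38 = 0.18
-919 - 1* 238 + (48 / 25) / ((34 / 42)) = -490717 / 425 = -1154.63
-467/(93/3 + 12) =-467/43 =-10.86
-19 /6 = -3.17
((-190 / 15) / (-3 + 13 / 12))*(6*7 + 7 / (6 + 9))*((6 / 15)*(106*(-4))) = -82106752 / 1725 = -47598.12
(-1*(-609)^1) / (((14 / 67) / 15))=87435 / 2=43717.50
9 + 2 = 11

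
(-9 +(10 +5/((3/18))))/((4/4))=31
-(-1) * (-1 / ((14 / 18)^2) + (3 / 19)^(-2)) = 16960 / 441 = 38.46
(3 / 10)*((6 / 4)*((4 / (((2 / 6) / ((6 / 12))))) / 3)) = 9 / 10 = 0.90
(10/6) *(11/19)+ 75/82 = 8785/4674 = 1.88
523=523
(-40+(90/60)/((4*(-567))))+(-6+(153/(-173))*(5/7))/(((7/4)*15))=-368525383/9155160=-40.25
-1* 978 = -978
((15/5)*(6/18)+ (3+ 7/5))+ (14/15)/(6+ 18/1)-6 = -101/180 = -0.56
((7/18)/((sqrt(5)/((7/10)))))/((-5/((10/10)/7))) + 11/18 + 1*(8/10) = 1.41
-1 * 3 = -3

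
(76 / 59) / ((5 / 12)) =912 / 295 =3.09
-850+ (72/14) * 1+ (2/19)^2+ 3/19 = -2134527/2527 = -844.69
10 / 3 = 3.33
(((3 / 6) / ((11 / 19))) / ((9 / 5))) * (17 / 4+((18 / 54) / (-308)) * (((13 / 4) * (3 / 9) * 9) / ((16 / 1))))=884165 / 433664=2.04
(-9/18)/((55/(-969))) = 969/110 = 8.81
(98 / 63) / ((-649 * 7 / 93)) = -62 / 1947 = -0.03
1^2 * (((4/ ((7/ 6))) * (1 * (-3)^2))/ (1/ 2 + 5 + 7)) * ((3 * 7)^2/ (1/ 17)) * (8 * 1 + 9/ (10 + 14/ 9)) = 52802442/ 325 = 162469.05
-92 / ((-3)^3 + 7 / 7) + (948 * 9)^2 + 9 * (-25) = 946332433 / 13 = 72794802.54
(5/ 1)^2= 25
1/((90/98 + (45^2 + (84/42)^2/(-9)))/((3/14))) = 189/1786468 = 0.00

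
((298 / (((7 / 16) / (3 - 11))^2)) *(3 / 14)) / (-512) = -14304 / 343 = -41.70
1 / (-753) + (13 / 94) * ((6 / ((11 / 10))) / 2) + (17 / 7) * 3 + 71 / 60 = 482065739 / 54502140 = 8.84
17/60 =0.28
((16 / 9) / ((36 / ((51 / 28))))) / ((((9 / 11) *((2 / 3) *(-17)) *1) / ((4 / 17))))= -22 / 9639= -0.00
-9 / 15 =-3 / 5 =-0.60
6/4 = 3/2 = 1.50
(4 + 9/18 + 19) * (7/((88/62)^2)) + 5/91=28790739/352352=81.71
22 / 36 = 11 / 18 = 0.61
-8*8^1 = -64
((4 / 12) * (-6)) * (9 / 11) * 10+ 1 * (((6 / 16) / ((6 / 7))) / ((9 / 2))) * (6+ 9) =-14.91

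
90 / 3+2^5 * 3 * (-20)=-1890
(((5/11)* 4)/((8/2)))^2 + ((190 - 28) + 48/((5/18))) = 202679/605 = 335.01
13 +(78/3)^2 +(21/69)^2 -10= 359240/529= 679.09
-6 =-6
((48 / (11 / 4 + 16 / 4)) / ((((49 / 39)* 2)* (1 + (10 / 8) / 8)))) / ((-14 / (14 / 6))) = -0.41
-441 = -441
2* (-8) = -16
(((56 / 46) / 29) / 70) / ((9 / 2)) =4 / 30015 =0.00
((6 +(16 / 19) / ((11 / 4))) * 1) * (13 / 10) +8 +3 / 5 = 17554 / 1045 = 16.80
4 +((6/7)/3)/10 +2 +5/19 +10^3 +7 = 673839/665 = 1013.29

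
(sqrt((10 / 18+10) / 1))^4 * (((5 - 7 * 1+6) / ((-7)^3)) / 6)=-18050 / 83349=-0.22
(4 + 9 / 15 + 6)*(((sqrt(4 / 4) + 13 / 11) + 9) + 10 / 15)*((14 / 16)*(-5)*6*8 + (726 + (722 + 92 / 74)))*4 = 1266921328 / 2035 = 622565.76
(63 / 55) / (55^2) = 63 / 166375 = 0.00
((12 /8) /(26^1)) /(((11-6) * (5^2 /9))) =27 /6500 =0.00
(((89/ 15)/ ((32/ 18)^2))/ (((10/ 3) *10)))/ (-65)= -7209/ 8320000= -0.00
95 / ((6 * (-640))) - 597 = -597.02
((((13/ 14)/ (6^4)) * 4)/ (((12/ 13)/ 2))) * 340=14365/ 6804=2.11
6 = 6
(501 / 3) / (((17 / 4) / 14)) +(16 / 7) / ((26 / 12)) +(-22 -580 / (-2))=1267260 / 1547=819.17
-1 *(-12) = 12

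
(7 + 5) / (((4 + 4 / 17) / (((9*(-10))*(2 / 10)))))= -51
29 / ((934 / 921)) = 26709 / 934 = 28.60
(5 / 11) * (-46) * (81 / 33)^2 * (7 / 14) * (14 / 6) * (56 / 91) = -1564920 / 17303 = -90.44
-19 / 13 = -1.46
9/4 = 2.25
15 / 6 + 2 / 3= 19 / 6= 3.17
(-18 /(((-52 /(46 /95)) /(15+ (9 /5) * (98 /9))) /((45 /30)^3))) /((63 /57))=322299 /18200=17.71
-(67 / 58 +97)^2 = -32410249 / 3364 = -9634.44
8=8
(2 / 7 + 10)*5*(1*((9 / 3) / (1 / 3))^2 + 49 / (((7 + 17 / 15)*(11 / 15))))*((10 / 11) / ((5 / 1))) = 43101720 / 51667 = 834.22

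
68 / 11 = 6.18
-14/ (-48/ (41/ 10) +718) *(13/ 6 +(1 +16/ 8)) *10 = -44485/ 43437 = -1.02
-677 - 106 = -783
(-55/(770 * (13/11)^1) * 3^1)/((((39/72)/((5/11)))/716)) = -128880/1183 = -108.94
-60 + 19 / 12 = -701 / 12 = -58.42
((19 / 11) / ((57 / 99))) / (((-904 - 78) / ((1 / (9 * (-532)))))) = 1 / 1567272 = 0.00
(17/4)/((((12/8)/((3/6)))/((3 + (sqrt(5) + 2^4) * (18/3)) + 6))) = 17 * sqrt(5)/2 + 595/4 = 167.76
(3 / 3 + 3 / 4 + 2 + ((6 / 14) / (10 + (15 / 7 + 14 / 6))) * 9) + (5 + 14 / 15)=9.95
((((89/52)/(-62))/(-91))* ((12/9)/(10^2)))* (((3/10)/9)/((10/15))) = 89/440076000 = 0.00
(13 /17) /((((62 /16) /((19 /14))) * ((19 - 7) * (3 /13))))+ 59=1962070 /33201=59.10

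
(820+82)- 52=850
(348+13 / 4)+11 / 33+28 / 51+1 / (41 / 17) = 982901 / 2788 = 352.55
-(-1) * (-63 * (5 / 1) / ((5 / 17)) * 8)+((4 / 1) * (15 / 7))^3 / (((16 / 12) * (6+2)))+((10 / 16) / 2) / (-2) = -93396083 / 10976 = -8509.12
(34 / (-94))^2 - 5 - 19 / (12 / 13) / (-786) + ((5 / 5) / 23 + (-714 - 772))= -714408452263 / 479211624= -1490.80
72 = 72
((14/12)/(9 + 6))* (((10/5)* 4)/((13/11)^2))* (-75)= -16940/507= -33.41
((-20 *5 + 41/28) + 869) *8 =43146/7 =6163.71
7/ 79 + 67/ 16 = 5405/ 1264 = 4.28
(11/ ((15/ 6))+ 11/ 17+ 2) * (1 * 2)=1198/ 85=14.09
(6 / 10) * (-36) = -108 / 5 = -21.60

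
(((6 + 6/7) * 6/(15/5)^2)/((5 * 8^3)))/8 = 1/4480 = 0.00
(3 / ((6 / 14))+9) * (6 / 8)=12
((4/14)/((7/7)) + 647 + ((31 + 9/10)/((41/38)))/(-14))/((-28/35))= -806.47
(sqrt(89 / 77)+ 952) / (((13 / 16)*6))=8*sqrt(6853) / 3003+ 7616 / 39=195.50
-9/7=-1.29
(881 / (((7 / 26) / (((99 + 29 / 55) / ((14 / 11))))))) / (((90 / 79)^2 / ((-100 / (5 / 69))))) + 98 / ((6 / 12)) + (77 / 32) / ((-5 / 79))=-41139381539731 / 151200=-272085856.74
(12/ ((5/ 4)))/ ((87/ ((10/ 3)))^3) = 3200/ 5926527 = 0.00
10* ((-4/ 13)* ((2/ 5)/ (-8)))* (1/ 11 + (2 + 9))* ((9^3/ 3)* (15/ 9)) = 98820/ 143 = 691.05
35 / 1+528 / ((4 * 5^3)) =4507 / 125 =36.06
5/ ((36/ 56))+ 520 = 4750/ 9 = 527.78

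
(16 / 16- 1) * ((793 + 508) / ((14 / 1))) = 0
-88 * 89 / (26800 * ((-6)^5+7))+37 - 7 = 780785479 / 26026150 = 30.00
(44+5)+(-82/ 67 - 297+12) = -15894/ 67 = -237.22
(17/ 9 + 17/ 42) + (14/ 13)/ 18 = 1285/ 546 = 2.35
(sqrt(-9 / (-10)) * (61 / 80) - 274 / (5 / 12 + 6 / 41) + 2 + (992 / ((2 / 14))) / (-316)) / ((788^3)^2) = -0.00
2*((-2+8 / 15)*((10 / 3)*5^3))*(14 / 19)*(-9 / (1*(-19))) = -426.59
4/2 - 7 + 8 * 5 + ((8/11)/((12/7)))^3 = 1260539/35937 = 35.08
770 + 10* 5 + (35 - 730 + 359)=484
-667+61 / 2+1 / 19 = -636.45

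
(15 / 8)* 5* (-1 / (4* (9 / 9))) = -2.34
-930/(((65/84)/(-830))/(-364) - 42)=363101760/16398143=22.14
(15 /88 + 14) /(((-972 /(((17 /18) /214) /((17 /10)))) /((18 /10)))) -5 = -91524767 /18304704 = -5.00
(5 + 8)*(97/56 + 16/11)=25519/616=41.43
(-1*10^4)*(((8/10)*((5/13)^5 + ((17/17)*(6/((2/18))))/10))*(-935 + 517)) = 6715110476800/371293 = 18085744.89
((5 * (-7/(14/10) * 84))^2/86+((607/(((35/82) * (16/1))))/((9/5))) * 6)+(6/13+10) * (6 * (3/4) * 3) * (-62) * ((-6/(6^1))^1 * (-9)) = -1278678823/46956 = -27231.43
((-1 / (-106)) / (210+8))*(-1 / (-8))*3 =0.00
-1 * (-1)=1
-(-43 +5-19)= 57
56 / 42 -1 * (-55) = 169 / 3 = 56.33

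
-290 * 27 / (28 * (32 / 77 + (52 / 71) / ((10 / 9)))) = -15288075 / 58756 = -260.20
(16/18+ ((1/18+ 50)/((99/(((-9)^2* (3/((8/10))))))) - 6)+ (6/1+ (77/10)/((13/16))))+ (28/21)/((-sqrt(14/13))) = 162.66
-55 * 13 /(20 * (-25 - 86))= 143 /444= 0.32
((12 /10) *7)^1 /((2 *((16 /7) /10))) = 147 /8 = 18.38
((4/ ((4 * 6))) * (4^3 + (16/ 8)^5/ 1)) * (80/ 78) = 640/ 39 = 16.41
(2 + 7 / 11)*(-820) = -23780 / 11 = -2161.82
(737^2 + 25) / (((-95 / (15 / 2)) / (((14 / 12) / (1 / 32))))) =-30418864 / 19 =-1600992.84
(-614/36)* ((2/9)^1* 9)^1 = -307/9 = -34.11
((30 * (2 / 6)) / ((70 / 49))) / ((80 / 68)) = 119 / 20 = 5.95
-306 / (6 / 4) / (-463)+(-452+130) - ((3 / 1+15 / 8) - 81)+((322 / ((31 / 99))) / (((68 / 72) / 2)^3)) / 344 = -5265030339397 / 24257603416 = -217.05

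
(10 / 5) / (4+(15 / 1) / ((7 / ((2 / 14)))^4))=11529602 / 23059219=0.50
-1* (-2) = 2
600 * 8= 4800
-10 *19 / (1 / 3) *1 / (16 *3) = -95 / 8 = -11.88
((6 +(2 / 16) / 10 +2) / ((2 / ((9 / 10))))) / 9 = 641 / 1600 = 0.40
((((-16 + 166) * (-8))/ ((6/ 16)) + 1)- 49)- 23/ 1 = -3271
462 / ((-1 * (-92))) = 5.02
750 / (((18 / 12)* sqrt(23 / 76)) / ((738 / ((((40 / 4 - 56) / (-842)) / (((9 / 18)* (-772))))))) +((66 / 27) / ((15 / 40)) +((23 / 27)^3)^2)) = 46001951823540826450528236000* sqrt(437) / 385817672449050780708230394619035073 +41932905114021995359313333712157248000 / 385817672449050780708230394619035073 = 108.69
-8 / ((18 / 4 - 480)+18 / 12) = 4 / 237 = 0.02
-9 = -9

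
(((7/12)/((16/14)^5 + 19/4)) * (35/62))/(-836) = -823543/14007235176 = -0.00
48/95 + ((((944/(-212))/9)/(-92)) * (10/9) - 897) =-8409248363/9380205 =-896.49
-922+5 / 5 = -921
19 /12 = 1.58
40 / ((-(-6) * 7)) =20 / 21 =0.95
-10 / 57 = -0.18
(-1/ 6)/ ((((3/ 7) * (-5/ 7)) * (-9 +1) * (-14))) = 7/ 1440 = 0.00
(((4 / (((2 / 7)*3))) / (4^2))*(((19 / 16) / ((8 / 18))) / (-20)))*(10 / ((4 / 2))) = -399 / 2048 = -0.19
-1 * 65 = -65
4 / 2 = 2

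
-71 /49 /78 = -71 /3822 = -0.02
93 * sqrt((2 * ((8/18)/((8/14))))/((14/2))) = 31 * sqrt(2) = 43.84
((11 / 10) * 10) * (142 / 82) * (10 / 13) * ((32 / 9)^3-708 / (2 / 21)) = -42069486580 / 388557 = -108271.08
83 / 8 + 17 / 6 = 13.21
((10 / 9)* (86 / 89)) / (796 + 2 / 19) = 8170 / 6057963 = 0.00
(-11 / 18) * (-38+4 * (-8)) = 385 / 9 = 42.78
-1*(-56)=56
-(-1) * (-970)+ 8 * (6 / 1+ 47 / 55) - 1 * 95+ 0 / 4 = -55559 / 55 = -1010.16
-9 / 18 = -1 / 2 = -0.50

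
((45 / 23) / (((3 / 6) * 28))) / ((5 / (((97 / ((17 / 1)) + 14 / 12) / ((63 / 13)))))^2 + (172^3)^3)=3737104605 / 3523178397530706965947751330056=0.00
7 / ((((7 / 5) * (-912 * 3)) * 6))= -5 / 16416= -0.00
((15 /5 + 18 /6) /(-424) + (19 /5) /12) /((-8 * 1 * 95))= -481 /1208400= -0.00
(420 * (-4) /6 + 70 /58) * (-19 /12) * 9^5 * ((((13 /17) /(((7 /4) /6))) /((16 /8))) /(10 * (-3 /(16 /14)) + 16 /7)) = -42880202820 /30073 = -1425870.48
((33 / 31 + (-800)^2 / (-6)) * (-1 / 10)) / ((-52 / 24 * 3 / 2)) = -19839802 / 6045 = -3282.02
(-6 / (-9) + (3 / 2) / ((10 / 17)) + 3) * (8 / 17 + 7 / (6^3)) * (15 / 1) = 688931 / 14688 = 46.90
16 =16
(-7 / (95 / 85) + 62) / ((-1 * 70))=-1059 / 1330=-0.80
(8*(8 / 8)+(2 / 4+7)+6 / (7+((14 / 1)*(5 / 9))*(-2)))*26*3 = 88881 / 77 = 1154.30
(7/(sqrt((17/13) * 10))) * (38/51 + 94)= 16912 * sqrt(2210)/4335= 183.40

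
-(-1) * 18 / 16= 1.12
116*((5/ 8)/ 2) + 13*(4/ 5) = 933/ 20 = 46.65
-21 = -21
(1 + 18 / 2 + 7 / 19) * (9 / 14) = 1773 / 266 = 6.67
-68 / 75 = -0.91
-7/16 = -0.44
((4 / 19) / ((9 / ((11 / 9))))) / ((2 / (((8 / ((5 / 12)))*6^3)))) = 5632 / 95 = 59.28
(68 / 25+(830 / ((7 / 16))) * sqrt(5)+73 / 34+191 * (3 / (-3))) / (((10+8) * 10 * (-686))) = 158213 / 104958000 - 332 * sqrt(5) / 21609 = -0.03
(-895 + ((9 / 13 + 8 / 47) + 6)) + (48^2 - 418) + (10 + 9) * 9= 714175 / 611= 1168.86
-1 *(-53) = 53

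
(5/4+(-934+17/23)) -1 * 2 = -85929/92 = -934.01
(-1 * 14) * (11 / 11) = -14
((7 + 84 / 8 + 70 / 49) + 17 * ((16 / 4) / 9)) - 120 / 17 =41609 / 2142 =19.43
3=3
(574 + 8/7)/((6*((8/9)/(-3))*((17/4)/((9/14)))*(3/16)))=-217404/833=-260.99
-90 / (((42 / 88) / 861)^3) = -528386981760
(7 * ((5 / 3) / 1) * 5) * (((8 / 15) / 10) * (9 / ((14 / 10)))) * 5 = 100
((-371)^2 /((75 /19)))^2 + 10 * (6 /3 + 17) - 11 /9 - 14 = 6839162185166 /5625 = 1215851055.14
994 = 994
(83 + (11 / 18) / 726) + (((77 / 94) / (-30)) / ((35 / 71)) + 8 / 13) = 83.56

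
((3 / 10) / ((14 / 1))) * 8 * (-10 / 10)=-6 / 35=-0.17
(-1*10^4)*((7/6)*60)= -700000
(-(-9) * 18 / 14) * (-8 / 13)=-648 / 91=-7.12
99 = 99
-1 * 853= -853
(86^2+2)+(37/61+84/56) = 902813/122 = 7400.11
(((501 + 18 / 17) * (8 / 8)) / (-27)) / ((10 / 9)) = -569 / 34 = -16.74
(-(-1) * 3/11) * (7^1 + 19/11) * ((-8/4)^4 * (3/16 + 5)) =23904/121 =197.55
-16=-16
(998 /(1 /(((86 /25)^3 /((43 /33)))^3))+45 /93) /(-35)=-3598444063399277234103 /4138946533203125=-869410.62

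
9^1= 9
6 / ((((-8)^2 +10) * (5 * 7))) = 3 / 1295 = 0.00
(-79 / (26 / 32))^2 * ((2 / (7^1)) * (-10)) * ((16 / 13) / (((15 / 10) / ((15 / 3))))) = -5112627200 / 46137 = -110814.04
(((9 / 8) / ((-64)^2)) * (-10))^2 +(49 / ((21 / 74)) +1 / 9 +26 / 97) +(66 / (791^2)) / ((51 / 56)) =61619673239629452167 / 356088518402899968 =173.05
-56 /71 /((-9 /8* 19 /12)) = 1792 /4047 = 0.44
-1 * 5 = -5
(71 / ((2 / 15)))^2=1134225 / 4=283556.25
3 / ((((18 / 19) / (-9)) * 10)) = -2.85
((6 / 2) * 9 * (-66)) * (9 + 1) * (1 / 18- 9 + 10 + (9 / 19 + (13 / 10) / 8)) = -2291157 / 76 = -30146.80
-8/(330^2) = -2/27225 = -0.00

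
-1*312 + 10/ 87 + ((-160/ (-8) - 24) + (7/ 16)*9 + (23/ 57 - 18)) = -8715781/ 26448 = -329.54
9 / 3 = 3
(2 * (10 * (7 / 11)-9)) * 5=-290 / 11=-26.36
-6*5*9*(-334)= 90180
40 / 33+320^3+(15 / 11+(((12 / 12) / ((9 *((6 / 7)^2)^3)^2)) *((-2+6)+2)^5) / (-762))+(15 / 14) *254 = 43595637567699730963 / 1330422153984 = 32768273.92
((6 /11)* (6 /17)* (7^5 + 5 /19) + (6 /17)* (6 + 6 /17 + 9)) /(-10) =-19576215 /60401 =-324.10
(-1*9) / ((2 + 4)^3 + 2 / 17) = -153 / 3674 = -0.04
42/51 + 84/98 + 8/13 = 3552/1547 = 2.30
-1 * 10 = -10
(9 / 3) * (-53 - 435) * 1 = -1464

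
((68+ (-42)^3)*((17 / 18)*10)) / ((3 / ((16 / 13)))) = -100667200 / 351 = -286801.14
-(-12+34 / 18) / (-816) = -91 / 7344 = -0.01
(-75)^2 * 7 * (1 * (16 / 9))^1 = 70000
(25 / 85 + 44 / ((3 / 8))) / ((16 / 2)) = 5999 / 408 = 14.70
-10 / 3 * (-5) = 50 / 3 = 16.67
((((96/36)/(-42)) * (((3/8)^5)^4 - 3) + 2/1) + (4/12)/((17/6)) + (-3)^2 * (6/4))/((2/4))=1626628127792426782325/51449122143080546304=31.62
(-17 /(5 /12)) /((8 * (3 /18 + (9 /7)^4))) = -1.76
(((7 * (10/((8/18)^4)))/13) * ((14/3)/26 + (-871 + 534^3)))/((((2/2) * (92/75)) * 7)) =2435207370595875/995072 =2447267504.86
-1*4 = -4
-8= -8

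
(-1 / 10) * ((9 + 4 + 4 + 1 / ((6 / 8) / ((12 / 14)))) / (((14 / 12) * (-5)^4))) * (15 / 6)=-381 / 61250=-0.01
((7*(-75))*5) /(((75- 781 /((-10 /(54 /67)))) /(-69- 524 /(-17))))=190238125 /261868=726.47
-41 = -41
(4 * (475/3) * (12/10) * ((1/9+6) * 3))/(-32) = -5225/12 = -435.42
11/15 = 0.73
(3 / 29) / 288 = 1 / 2784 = 0.00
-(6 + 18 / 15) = -36 / 5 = -7.20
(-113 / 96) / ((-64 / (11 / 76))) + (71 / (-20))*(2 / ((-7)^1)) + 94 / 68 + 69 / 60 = 986108161 / 277831680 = 3.55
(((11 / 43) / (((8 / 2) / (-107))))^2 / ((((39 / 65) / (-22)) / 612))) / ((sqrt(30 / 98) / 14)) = -12693769627*sqrt(15) / 1849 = -26588836.33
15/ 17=0.88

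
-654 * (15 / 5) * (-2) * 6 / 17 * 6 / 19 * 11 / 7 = 1553904 / 2261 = 687.26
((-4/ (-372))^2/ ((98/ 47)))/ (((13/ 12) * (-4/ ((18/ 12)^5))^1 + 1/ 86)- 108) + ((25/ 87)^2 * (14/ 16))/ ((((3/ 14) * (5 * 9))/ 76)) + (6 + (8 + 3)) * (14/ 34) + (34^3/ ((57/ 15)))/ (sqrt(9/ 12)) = 495767497231189013/ 65495825160192693 + 393040 * sqrt(3)/ 57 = 11950.82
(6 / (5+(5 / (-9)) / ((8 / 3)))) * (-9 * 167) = -216432 / 115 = -1882.02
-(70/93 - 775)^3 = 373325765400125/804357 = 464129441.78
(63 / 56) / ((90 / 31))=0.39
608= 608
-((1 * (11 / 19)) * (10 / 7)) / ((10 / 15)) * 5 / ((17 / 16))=-13200 / 2261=-5.84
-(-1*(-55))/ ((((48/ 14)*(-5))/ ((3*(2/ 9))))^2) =-0.08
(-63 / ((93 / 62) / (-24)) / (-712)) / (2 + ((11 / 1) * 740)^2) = -7 / 327616921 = -0.00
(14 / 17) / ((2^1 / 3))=21 / 17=1.24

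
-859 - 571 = -1430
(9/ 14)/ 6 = 3/ 28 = 0.11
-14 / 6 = -7 / 3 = -2.33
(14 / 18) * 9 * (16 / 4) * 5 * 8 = 1120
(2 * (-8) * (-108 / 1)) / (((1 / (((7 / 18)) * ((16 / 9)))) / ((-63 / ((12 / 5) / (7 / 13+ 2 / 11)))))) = -3230080 / 143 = -22587.97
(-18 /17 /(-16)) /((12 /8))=3 /68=0.04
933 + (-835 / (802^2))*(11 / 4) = 2400428143 / 2572816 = 933.00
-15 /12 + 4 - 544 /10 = -1033 /20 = -51.65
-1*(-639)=639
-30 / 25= -6 / 5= -1.20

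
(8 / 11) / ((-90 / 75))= -20 / 33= -0.61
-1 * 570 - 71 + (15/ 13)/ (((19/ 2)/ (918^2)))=25123393/ 247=101714.14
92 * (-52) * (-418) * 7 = 13997984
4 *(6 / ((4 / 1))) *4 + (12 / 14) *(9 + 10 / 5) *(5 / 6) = 223 / 7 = 31.86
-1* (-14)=14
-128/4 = -32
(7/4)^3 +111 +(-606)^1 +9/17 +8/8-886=-1495033/1088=-1374.11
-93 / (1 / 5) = -465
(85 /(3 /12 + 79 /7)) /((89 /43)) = 6020 /1691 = 3.56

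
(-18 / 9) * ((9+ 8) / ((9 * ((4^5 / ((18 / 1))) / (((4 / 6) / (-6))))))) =17 / 2304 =0.01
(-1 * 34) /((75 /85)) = -38.53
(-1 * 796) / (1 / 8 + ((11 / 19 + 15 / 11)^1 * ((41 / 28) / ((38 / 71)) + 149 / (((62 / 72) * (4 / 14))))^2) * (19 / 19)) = -12928197014656 / 11676428821979833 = -0.00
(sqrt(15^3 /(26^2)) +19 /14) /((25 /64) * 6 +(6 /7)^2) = 2128 /4827 +3920 * sqrt(15) /20917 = 1.17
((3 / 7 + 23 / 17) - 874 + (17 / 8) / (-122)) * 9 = -911744703 / 116144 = -7850.12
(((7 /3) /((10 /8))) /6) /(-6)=-7 /135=-0.05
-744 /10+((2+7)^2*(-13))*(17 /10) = -3729 /2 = -1864.50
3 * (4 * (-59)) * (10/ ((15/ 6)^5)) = -45312/ 625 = -72.50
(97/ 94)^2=9409/ 8836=1.06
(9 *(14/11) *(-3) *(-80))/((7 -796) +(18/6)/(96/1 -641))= -686700/197087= -3.48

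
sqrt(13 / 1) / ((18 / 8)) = 4*sqrt(13) / 9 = 1.60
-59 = -59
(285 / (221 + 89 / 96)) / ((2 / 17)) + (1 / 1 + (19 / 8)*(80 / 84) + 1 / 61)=154951883 / 10916682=14.19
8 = 8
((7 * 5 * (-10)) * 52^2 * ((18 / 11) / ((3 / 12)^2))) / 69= -359108.30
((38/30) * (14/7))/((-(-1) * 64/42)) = 133/80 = 1.66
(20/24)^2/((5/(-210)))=-175/6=-29.17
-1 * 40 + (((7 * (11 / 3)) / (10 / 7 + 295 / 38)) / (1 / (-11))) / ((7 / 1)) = -44.39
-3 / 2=-1.50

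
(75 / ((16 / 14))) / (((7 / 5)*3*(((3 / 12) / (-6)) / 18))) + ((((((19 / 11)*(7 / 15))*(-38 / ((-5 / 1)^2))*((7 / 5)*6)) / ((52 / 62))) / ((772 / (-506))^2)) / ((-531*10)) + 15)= -6735.00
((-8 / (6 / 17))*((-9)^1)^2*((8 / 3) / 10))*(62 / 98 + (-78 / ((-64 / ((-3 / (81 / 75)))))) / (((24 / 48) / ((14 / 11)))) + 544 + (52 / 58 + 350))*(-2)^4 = -542998441056 / 78155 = -6947712.12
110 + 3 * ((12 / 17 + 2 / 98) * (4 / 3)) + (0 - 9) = 86553 / 833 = 103.91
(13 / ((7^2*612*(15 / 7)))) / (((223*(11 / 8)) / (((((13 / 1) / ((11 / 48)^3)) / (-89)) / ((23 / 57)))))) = -78913536 / 3976586300995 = -0.00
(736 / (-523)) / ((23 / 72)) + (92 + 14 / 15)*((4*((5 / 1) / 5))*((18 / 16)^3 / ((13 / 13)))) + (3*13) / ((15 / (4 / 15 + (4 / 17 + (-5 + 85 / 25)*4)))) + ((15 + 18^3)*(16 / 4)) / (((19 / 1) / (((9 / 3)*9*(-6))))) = -161283081203851 / 810859200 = -198903.93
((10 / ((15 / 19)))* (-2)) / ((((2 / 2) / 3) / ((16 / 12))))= -304 / 3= -101.33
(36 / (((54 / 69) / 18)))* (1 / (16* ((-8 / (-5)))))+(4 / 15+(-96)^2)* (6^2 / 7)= 53121921 / 1120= 47430.29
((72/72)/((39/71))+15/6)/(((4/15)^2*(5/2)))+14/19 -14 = 43629/3952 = 11.04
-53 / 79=-0.67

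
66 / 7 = 9.43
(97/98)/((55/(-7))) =-97/770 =-0.13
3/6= 1/2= 0.50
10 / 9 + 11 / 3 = 43 / 9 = 4.78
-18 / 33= -6 / 11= -0.55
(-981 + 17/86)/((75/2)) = -84349/3225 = -26.15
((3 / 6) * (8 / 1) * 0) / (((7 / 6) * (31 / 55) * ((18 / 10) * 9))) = 0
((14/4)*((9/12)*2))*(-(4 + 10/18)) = -287/12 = -23.92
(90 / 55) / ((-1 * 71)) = -0.02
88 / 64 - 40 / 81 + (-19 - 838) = -856.12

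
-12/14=-6/7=-0.86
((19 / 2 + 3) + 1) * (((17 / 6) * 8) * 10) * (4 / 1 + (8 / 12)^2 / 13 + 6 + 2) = 478720 / 13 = 36824.62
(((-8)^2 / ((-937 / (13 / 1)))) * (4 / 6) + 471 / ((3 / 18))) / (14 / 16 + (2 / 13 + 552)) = 825991088 / 161674665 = 5.11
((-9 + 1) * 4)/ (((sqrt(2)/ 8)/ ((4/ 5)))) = -512 * sqrt(2)/ 5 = -144.82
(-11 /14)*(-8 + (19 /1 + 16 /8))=-143 /14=-10.21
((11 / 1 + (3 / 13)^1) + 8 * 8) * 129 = 126162 / 13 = 9704.77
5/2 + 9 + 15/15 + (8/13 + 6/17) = 5953/442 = 13.47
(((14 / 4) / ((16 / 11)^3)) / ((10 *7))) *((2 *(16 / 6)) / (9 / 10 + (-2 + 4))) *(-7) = -9317 / 44544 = -0.21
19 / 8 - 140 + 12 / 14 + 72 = -3627 / 56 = -64.77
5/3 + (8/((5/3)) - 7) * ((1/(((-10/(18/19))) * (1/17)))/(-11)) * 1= 1916/1425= 1.34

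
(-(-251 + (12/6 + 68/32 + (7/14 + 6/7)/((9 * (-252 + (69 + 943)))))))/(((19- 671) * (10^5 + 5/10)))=-1244249/328609643040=-0.00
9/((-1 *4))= -9/4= -2.25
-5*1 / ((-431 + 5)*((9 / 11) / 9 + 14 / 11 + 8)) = 55 / 43878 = 0.00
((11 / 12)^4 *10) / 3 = 73205 / 31104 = 2.35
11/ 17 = 0.65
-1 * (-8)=8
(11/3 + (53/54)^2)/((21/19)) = 256519/61236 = 4.19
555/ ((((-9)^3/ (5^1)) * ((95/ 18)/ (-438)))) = 54020/ 171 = 315.91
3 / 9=1 / 3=0.33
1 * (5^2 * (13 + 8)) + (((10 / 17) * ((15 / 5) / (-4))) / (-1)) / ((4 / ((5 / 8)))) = 571275 / 1088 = 525.07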